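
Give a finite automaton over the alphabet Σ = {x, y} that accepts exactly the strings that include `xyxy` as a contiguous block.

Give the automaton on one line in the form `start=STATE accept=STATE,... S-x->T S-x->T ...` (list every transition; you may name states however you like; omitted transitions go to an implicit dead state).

Track how much of `xyxy` has been matched so far: state S0 is no progress, S4 is the absorbing accept state reached once `xyxy` has occurred. Intermediate states record partial matches; on a mismatch, fall back to the longest reusable overlap.
5 states suffice.
        x   y  
>  S0   S1  S0 
   S1   S1  S2 
   S2   S3  S0 
   S3   S1  S4 
 * S4   S4  S4 
(> = start, * = accepting)

start=S0 accept=S4 S0-x->S1 S0-y->S0 S1-x->S1 S1-y->S2 S2-x->S3 S2-y->S0 S3-x->S1 S3-y->S4 S4-x->S4 S4-y->S4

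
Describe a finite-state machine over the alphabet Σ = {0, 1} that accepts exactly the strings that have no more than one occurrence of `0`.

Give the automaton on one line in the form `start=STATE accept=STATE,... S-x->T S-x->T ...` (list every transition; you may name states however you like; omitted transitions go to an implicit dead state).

start=S0 accept=S0,S1 S0-0->S1 S0-1->S0 S1-0->S2 S1-1->S1 S2-0->S2 S2-1->S2

Count `0`s, saturating at 2: state S0 means no `0` yet, S1 means one `0` seen, S2 means more than one. Each `0` increments (capped at S2); other symbols loop. Accept from {S0, S1}.
With 3 states:
        0   1  
>* S0   S1  S0 
 * S1   S2  S1 
   S2   S2  S2 
(> = start, * = accepting)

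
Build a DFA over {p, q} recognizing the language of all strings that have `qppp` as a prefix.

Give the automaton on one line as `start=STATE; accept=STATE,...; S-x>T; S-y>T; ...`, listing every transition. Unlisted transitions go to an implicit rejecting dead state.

start=s0; accept=s4; s0-p>s5; s0-q>s1; s1-p>s2; s1-q>s5; s2-p>s3; s2-q>s5; s3-p>s4; s3-q>s5; s4-p>s4; s4-q>s4; s5-p>s5; s5-q>s5

Check the first 4 symbols one by one: s0 through s3 record how many have matched `qppp` so far; any wrong symbol goes to the dead state s5. After all 4 match we enter the accepting sink s4.
6 states suffice.
        p   q  
>  s0   s5  s1 
   s1   s2  s5 
   s2   s3  s5 
   s3   s4  s5 
 * s4   s4  s4 
   s5   s5  s5 
(> = start, * = accepting)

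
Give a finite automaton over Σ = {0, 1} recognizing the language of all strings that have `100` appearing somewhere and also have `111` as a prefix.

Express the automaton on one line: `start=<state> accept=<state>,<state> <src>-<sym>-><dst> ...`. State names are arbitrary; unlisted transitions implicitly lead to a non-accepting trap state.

Handle the two conditions separately and then intersect. The first has 4 states tracking whether and how much of `100` has been seen; the second has 5 states tracking whether the input so far still matches the prefix `111`. A product state is a pair (one from each), accepting exactly when both do. Equivalent product states are then merged.
With 7 states:
        0   1  
>  q0   q1  q2 
   q1   q1  q1 
   q2   q1  q3 
   q3   q1  q4 
   q4   q5  q4 
   q5   q6  q4 
 * q6   q6  q6 
(> = start, * = accepting)

start=q0 accept=q6 q0-0->q1 q0-1->q2 q1-0->q1 q1-1->q1 q2-0->q1 q2-1->q3 q3-0->q1 q3-1->q4 q4-0->q5 q4-1->q4 q5-0->q6 q5-1->q4 q6-0->q6 q6-1->q6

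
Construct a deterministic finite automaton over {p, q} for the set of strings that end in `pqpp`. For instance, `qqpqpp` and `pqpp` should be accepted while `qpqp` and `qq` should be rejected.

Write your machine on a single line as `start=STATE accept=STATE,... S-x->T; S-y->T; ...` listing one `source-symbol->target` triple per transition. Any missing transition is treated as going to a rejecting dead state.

Let each state record the length of the longest suffix of the input read so far that is also a prefix of `pqpp`. s1 means the last symbol is `p`; s2 means the last 2 symbols are `pq`; s3 means the last 3 symbols are `pqp`; s4 means the last 4 symbols are `pqpp`. Accept only at s4, where the string currently ends in `pqpp`.
A 5-state machine:
        p   q  
>  s0   s1  s0 
   s1   s1  s2 
   s2   s3  s0 
   s3   s4  s2 
 * s4   s1  s2 
(> = start, * = accepting)

start=s0; accept=s4; s0-p->s1; s0-q->s0; s1-p->s1; s1-q->s2; s2-p->s3; s2-q->s0; s3-p->s4; s3-q->s2; s4-p->s1; s4-q->s2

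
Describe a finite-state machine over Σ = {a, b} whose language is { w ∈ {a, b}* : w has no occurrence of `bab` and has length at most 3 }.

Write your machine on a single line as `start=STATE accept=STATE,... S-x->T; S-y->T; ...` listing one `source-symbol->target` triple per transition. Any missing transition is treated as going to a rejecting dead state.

start=s0; accept=s0,s1,s2,s3,s4,s5,s6,s7,s8; s0-a->s1; s0-b->s2; s1-a->s3; s1-b->s4; s2-a->s5; s2-b->s4; s3-a->s6; s3-b->s7; s4-a->s8; s4-b->s7; s5-a->s6; s5-b->s9; s6-a->s10; s6-b->s11; s7-a->s12; s7-b->s11; s8-a->s10; s8-b->s13; s9-a->s13; s9-b->s13; s10-a->s10; s10-b->s11; s11-a->s12; s11-b->s11; s12-a->s10; s12-b->s13; s13-a->s13; s13-b->s13

Run two small machines in parallel and take their product. One (4 states) tracks partial matches of the forbidden pattern `bab`; the other (5 states) tracks the input length, saturating at 4. Each combined state is a pair, one component from each; accept when both components accept.
With 14 states:
          a    b  
>* s0     s1   s2 
 * s1     s3   s4 
 * s2     s5   s4 
 * s3     s6   s7 
 * s4     s8   s7 
 * s5     s6   s9 
 * s6    s10  s11 
 * s7    s12  s11 
 * s8    s10  s13 
   s9    s13  s13 
   s10   s10  s11 
   s11   s12  s11 
   s12   s10  s13 
   s13   s13  s13 
(> = start, * = accepting)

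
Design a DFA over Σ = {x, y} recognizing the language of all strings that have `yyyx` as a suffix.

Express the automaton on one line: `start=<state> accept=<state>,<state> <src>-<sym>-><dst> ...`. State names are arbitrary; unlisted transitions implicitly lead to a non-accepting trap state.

Remember how much of `yyyx` the current input suffix matches. State A means no match yet; B means the last symbol is `y`; C means the last 2 symbols are `yy`; D means the last 3 symbols are `yyy`; E means the last 4 symbols are `yyyx`. Only E accepts. On a mismatch, fall back to the longest proper suffix that is still a prefix of `yyyx`.
A 5-state machine:
       x  y 
>  A   A  B 
   B   A  C 
   C   A  D 
   D   E  D 
 * E   A  B 
(> = start, * = accepting)

start=A accept=E A-x->A A-y->B B-x->A B-y->C C-x->A C-y->D D-x->E D-y->D E-x->A E-y->B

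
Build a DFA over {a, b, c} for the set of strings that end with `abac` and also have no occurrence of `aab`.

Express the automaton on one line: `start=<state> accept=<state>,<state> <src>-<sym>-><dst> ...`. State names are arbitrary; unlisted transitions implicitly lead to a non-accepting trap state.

Build one automaton per condition and run them in lockstep. The first has 5 states tracking how much of the suffix `abac` has currently been matched; the second has 4 states tracking partial matches of the forbidden pattern `aab`. A product state is a pair (one from each), accepting exactly when both do. Minimizing collapses redundant product states.
A 7-state machine:
        a   b   c  
>  q0   q1  q0  q0 
   q1   q2  q3  q0 
   q2   q2  q4  q0 
   q3   q5  q0  q0 
   q4   q4  q4  q4 
   q5   q2  q3  q6 
 * q6   q1  q0  q0 
(> = start, * = accepting)

start=q0 accept=q6 q0-a->q1 q0-b->q0 q0-c->q0 q1-a->q2 q1-b->q3 q1-c->q0 q2-a->q2 q2-b->q4 q2-c->q0 q3-a->q5 q3-b->q0 q3-c->q0 q4-a->q4 q4-b->q4 q4-c->q4 q5-a->q2 q5-b->q3 q5-c->q6 q6-a->q1 q6-b->q0 q6-c->q0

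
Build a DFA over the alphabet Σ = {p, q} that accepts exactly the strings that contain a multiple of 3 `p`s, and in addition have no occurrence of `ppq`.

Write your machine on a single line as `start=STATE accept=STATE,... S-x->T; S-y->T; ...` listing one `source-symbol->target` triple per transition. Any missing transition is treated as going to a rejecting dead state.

Build one automaton per condition and run them in lockstep. The first has 3 states tracking the count of `p`s modulo 3; the second has 4 states tracking partial matches of the forbidden pattern `ppq`. A product state is a pair (one from each), accepting exactly when both do. After merging equivalent states the machine shrinks.
A 10-state machine:
        p   q  
>* s0   s1  s0 
   s1   s2  s3 
   s2   s4  s5 
   s3   s6  s3 
 * s4   s7  s5 
   s5   s5  s5 
   s6   s4  s8 
   s7   s2  s5 
   s8   s9  s8 
 * s9   s7  s0 
(> = start, * = accepting)

start=s0; accept=s0,s4,s9; s0-p->s1; s0-q->s0; s1-p->s2; s1-q->s3; s2-p->s4; s2-q->s5; s3-p->s6; s3-q->s3; s4-p->s7; s4-q->s5; s5-p->s5; s5-q->s5; s6-p->s4; s6-q->s8; s7-p->s2; s7-q->s5; s8-p->s9; s8-q->s8; s9-p->s7; s9-q->s0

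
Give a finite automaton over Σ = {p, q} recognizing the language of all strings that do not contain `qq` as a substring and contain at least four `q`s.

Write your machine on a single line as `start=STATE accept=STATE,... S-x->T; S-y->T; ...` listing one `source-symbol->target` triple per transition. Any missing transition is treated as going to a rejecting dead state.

Build one automaton per condition and run them in lockstep. One (3 states) tracks partial matches of the forbidden pattern `qq`; the other (6 states) tracks the count of `q`s, saturating at 5. Each combined state is a pair, one component from each; accept when both components accept. After merging equivalent states the machine shrinks.
With 10 states:
        p   q  
>  s0   s0  s1 
   s1   s2  s3 
   s2   s2  s4 
   s3   s3  s3 
   s4   s5  s3 
   s5   s5  s6 
   s6   s7  s3 
   s7   s7  s8 
 * s8   s9  s3 
 * s9   s9  s8 
(> = start, * = accepting)

start=s0; accept=s8,s9; s0-p->s0; s0-q->s1; s1-p->s2; s1-q->s3; s2-p->s2; s2-q->s4; s3-p->s3; s3-q->s3; s4-p->s5; s4-q->s3; s5-p->s5; s5-q->s6; s6-p->s7; s6-q->s3; s7-p->s7; s7-q->s8; s8-p->s9; s8-q->s3; s9-p->s9; s9-q->s8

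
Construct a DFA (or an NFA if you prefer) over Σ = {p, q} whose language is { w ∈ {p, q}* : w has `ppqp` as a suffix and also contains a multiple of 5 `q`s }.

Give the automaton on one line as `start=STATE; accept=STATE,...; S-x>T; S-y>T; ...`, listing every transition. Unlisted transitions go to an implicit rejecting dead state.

Handle the two conditions separately and then intersect. One (5 states) tracks how much of the suffix `ppqp` has currently been matched; the other (5 states) tracks the count of `q`s modulo 5. Each combined state is a pair, one component from each; accept when both components accept. Equivalent product states are then merged.
9 states suffice.
        p   q  
>  S0   S0  S1 
   S1   S1  S2 
   S2   S2  S3 
   S3   S3  S4 
   S4   S5  S0 
   S5   S6  S0 
   S6   S6  S7 
   S7   S8  S1 
 * S8   S0  S1 
(> = start, * = accepting)

start=S0; accept=S8; S0-p>S0; S0-q>S1; S1-p>S1; S1-q>S2; S2-p>S2; S2-q>S3; S3-p>S3; S3-q>S4; S4-p>S5; S4-q>S0; S5-p>S6; S5-q>S0; S6-p>S6; S6-q>S7; S7-p>S8; S7-q>S1; S8-p>S0; S8-q>S1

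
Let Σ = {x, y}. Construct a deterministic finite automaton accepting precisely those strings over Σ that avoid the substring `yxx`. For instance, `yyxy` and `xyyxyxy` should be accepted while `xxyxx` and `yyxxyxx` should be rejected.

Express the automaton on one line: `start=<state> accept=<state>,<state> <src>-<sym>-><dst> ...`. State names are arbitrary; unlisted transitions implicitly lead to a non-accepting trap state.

This is the complement of 'contains `yxx`'. Use the same substring-matching states — s0 through s3 holding how much of `yxx` has just been matched — but flip the accepting set: everything except the trap s3 accepts.
4 states suffice.
        x   y  
>* s0   s0  s1 
 * s1   s2  s1 
 * s2   s3  s1 
   s3   s3  s3 
(> = start, * = accepting)

start=s0 accept=s0,s1,s2 s0-x->s0 s0-y->s1 s1-x->s2 s1-y->s1 s2-x->s3 s2-y->s1 s3-x->s3 s3-y->s3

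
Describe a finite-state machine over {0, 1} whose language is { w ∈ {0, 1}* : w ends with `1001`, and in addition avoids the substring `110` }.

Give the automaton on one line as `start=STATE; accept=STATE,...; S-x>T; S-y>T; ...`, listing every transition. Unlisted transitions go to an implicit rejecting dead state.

start=S0; accept=S5; S0-0>S0; S0-1>S1; S1-0>S2; S1-1>S3; S2-0>S4; S2-1>S1; S3-0>S3; S3-1>S3; S4-0>S0; S4-1>S5; S5-0>S2; S5-1>S3

Handle the two conditions separately and then intersect. The first has 5 states tracking how much of the suffix `1001` has currently been matched; the second has 4 states tracking partial matches of the forbidden pattern `110`. A product state is a pair (one from each), accepting exactly when both do. Minimizing collapses redundant product states.
6 states suffice.
        0   1  
>  S0   S0  S1 
   S1   S2  S3 
   S2   S4  S1 
   S3   S3  S3 
   S4   S0  S5 
 * S5   S2  S3 
(> = start, * = accepting)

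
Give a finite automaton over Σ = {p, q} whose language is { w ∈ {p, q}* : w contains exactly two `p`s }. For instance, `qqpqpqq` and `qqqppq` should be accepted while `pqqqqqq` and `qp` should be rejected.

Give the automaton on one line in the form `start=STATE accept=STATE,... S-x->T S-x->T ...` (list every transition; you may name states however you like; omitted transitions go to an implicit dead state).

Count `p`s, saturating at 3: states s0 through s2 mean 0 through 2 `p`s seen; s3 means more than 2. Each `p` increments (capped at s3); other symbols loop. Accept from {s2}.
4 states suffice.
        p   q  
>  s0   s1  s0 
   s1   s2  s1 
 * s2   s3  s2 
   s3   s3  s3 
(> = start, * = accepting)

start=s0 accept=s2 s0-p->s1 s0-q->s0 s1-p->s2 s1-q->s1 s2-p->s3 s2-q->s2 s3-p->s3 s3-q->s3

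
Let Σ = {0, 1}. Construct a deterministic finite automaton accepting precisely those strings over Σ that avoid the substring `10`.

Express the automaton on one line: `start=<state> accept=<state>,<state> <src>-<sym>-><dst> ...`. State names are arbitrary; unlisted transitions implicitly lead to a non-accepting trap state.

This is the complement of 'contains `10`'. Use the same substring-matching states — A through C holding how much of `10` has just been matched — but flip the accepting set: everything except the trap C accepts.
       0  1 
>* A   A  B 
 * B   C  B 
   C   C  C 
(> = start, * = accepting)

start=A accept=A,B A-0->A A-1->B B-0->C B-1->B C-0->C C-1->C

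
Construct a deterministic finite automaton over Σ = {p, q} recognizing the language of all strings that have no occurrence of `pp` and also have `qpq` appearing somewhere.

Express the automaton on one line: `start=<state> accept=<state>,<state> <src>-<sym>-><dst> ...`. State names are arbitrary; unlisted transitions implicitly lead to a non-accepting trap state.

start=s0 accept=s5,s6 s0-p->s1 s0-q->s2 s1-p->s3 s1-q->s2 s2-p->s4 s2-q->s2 s3-p->s3 s3-q->s3 s4-p->s3 s4-q->s5 s5-p->s6 s5-q->s5 s6-p->s3 s6-q->s5

Handle the two conditions separately and then intersect. The first has 3 states tracking partial matches of the forbidden pattern `pp`; the second has 4 states tracking whether and how much of `qpq` has been seen. A product state is a pair (one from each), accepting exactly when both do. Equivalent product states are then merged.
7 states suffice.
        p   q  
>  s0   s1  s2 
   s1   s3  s2 
   s2   s4  s2 
   s3   s3  s3 
   s4   s3  s5 
 * s5   s6  s5 
 * s6   s3  s5 
(> = start, * = accepting)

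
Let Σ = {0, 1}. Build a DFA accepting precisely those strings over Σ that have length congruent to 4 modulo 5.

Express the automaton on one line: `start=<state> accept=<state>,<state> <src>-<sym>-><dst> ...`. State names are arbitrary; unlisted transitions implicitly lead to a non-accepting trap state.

start=q0 accept=q4 q0-0->q1 q0-1->q1 q1-0->q2 q1-1->q2 q2-0->q3 q2-1->q3 q3-0->q4 q3-1->q4 q4-0->q0 q4-1->q0

Only the length mod 5 matters, so use a 5-cycle: from any state, every input symbol moves to the next state, wrapping q4 back to q0. Mark q4 accepting.
        0   1  
>  q0   q1  q1 
   q1   q2  q2 
   q2   q3  q3 
   q3   q4  q4 
 * q4   q0  q0 
(> = start, * = accepting)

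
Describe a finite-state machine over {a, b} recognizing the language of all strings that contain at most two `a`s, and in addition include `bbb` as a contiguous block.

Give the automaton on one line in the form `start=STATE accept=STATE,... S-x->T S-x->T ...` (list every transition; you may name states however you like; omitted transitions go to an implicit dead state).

start=q0 accept=q9,q11,q12 q0-a->q1 q0-b->q2 q1-a->q3 q1-b->q4 q2-a->q1 q2-b->q5 q3-a->q6 q3-b->q7 q4-a->q3 q4-b->q8 q5-a->q1 q5-b->q9 q6-a->q6 q6-b->q6 q7-a->q6 q7-b->q10 q8-a->q3 q8-b->q11 q9-a->q11 q9-b->q9 q10-a->q6 q10-b->q12 q11-a->q12 q11-b->q11 q12-a->q6 q12-b->q12

Handle the two conditions separately and then intersect. The first has 4 states tracking the count of `a`s, saturating at 3; the second has 4 states tracking whether and how much of `bbb` has been seen. A product state is a pair (one from each), accepting exactly when both do. Equivalent product states are then merged.
13 states suffice.
          a    b  
>  q0     q1   q2 
   q1     q3   q4 
   q2     q1   q5 
   q3     q6   q7 
   q4     q3   q8 
   q5     q1   q9 
   q6     q6   q6 
   q7     q6  q10 
   q8     q3  q11 
 * q9    q11   q9 
   q10    q6  q12 
 * q11   q12  q11 
 * q12    q6  q12 
(> = start, * = accepting)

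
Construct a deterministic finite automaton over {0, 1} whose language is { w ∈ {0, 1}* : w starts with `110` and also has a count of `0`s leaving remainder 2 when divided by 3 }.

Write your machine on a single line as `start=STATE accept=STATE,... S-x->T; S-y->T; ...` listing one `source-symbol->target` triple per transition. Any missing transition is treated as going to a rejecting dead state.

Run two small machines in parallel and take their product. The first has 5 states tracking whether the input so far still matches the prefix `110`; the second has 3 states tracking the count of `0`s modulo 3. A product state is a pair (one from each), accepting exactly when both do.
A 9-state machine:
        0   1  
>  S0   S1  S2 
   S1   S3  S1 
   S2   S1  S4 
   S3   S5  S3 
   S4   S6  S5 
   S5   S1  S5 
   S6   S7  S6 
 * S7   S8  S7 
   S8   S6  S8 
(> = start, * = accepting)

start=S0; accept=S7; S0-0->S1; S0-1->S2; S1-0->S3; S1-1->S1; S2-0->S1; S2-1->S4; S3-0->S5; S3-1->S3; S4-0->S6; S4-1->S5; S5-0->S1; S5-1->S5; S6-0->S7; S6-1->S6; S7-0->S8; S7-1->S7; S8-0->S6; S8-1->S8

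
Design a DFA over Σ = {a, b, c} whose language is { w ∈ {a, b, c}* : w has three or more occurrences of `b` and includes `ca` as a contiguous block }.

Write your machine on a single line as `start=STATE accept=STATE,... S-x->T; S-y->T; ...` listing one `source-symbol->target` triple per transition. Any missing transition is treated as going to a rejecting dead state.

Run two small machines in parallel and take their product. The first has 5 states tracking the count of `b`s, saturating at 4; the second has 3 states tracking whether and how much of `ca` has been seen. A product state is a pair (one from each), accepting exactly when both do. Equivalent product states are then merged.
A 12-state machine:
          a    b    c  
>  S0     S0   S1   S2 
   S1     S1   S3   S4 
   S2     S5   S1   S2 
   S3     S3   S6   S7 
   S4     S8   S3   S4 
   S5     S5   S8   S5 
   S6     S6   S6   S9 
   S7    S10   S6   S7 
   S8     S8  S10   S8 
   S9    S11   S6   S9 
   S10   S10  S11  S10 
 * S11   S11  S11  S11 
(> = start, * = accepting)

start=S0; accept=S11; S0-a->S0; S0-b->S1; S0-c->S2; S1-a->S1; S1-b->S3; S1-c->S4; S2-a->S5; S2-b->S1; S2-c->S2; S3-a->S3; S3-b->S6; S3-c->S7; S4-a->S8; S4-b->S3; S4-c->S4; S5-a->S5; S5-b->S8; S5-c->S5; S6-a->S6; S6-b->S6; S6-c->S9; S7-a->S10; S7-b->S6; S7-c->S7; S8-a->S8; S8-b->S10; S8-c->S8; S9-a->S11; S9-b->S6; S9-c->S9; S10-a->S10; S10-b->S11; S10-c->S10; S11-a->S11; S11-b->S11; S11-c->S11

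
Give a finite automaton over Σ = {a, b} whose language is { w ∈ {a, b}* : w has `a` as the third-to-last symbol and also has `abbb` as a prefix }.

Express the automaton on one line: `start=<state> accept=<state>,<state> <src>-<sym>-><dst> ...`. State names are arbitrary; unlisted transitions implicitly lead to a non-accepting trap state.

start=q0 accept=q20,q21,q22,q23 q0-a->q1 q0-b->q2 q1-a->q3 q1-b->q4 q2-a->q5 q2-b->q6 q3-a->q7 q3-b->q8 q4-a->q9 q4-b->q10 q5-a->q11 q5-b->q12 q6-a->q13 q6-b->q14 q7-a->q7 q7-b->q8 q8-a->q9 q8-b->q15 q9-a->q11 q9-b->q12 q10-a->q13 q10-b->q16 q11-a->q7 q11-b->q8 q12-a->q9 q12-b->q15 q13-a->q11 q13-b->q12 q14-a->q13 q14-b->q14 q15-a->q13 q15-b->q14 q16-a->q17 q16-b->q16 q17-a->q18 q17-b->q19 q18-a->q20 q18-b->q21 q19-a->q22 q19-b->q23 q20-a->q20 q20-b->q21 q21-a->q22 q21-b->q23 q22-a->q18 q22-b->q19 q23-a->q17 q23-b->q16

Build one automaton per condition and run them in lockstep. The first has 15 states tracking the last 3 symbols read; the second has 6 states tracking whether the input so far still matches the prefix `abbb`. A product state is a pair (one from each), accepting exactly when both do.
          a    b  
>  q0     q1   q2 
   q1     q3   q4 
   q2     q5   q6 
   q3     q7   q8 
   q4     q9  q10 
   q5    q11  q12 
   q6    q13  q14 
   q7     q7   q8 
   q8     q9  q15 
   q9    q11  q12 
   q10   q13  q16 
   q11    q7   q8 
   q12    q9  q15 
   q13   q11  q12 
   q14   q13  q14 
   q15   q13  q14 
   q16   q17  q16 
   q17   q18  q19 
   q18   q20  q21 
   q19   q22  q23 
 * q20   q20  q21 
 * q21   q22  q23 
 * q22   q18  q19 
 * q23   q17  q16 
(> = start, * = accepting)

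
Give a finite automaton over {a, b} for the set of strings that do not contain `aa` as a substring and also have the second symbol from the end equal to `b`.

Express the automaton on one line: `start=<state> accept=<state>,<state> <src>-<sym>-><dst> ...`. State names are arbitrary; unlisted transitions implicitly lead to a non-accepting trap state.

Handle the two conditions separately and then intersect. One (3 states) tracks partial matches of the forbidden pattern `aa`; the other (7 states) tracks the last 2 symbols read. Each combined state is a pair, one component from each; accept when both components accept. Equivalent product states are then merged.
With 6 states:
        a   b  
>  s0   s1  s2 
   s1   s3  s2 
   s2   s4  s5 
   s3   s3  s3 
 * s4   s3  s2 
 * s5   s4  s5 
(> = start, * = accepting)

start=s0 accept=s4,s5 s0-a->s1 s0-b->s2 s1-a->s3 s1-b->s2 s2-a->s4 s2-b->s5 s3-a->s3 s3-b->s3 s4-a->s3 s4-b->s2 s5-a->s4 s5-b->s5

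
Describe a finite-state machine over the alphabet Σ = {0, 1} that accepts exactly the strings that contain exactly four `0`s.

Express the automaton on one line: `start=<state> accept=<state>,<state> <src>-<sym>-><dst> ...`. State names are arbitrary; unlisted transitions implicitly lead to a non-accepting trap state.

Only the number of `0`s matters, and only up to 5. Make a chain q0 → q1 → q2 → q3 → q4 → q5 advanced by each `0` (with q5 absorbing); every other symbol self-loops. The accepting set is {q4}.
6 states suffice.
        0   1  
>  q0   q1  q0 
   q1   q2  q1 
   q2   q3  q2 
   q3   q4  q3 
 * q4   q5  q4 
   q5   q5  q5 
(> = start, * = accepting)

start=q0 accept=q4 q0-0->q1 q0-1->q0 q1-0->q2 q1-1->q1 q2-0->q3 q2-1->q2 q3-0->q4 q3-1->q3 q4-0->q5 q4-1->q4 q5-0->q5 q5-1->q5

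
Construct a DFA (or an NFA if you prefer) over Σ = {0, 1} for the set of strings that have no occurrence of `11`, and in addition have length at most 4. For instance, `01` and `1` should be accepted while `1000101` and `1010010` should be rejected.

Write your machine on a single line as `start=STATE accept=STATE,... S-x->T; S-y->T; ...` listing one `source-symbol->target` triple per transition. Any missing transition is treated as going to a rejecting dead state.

start=s0; accept=s0,s1,s2,s3,s4,s6,s7,s8; s0-0->s1; s0-1->s2; s1-0->s3; s1-1->s4; s2-0->s3; s2-1->s5; s3-0->s6; s3-1->s7; s4-0->s6; s4-1->s5; s5-0->s5; s5-1->s5; s6-0->s8; s6-1->s8; s7-0->s8; s7-1->s5; s8-0->s5; s8-1->s5

Build one automaton per condition and run them in lockstep. The first has 3 states tracking partial matches of the forbidden pattern `11`; the second has 6 states tracking the input length, saturating at 5. A product state is a pair (one from each), accepting exactly when both do. After merging equivalent states the machine shrinks.
A 9-state machine:
        0   1  
>* s0   s1  s2 
 * s1   s3  s4 
 * s2   s3  s5 
 * s3   s6  s7 
 * s4   s6  s5 
   s5   s5  s5 
 * s6   s8  s8 
 * s7   s8  s5 
 * s8   s5  s5 
(> = start, * = accepting)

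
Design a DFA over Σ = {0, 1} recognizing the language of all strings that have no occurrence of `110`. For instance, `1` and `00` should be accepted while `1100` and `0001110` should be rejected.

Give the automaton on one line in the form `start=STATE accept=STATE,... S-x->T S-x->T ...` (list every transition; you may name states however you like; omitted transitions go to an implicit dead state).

Track partial matches of the forbidden pattern `110`. State s3 is a dead state reached once `110` has occurred; every other state accepts. s0 means no part of `110` is currently matched.
        0   1  
>* s0   s0  s1 
 * s1   s0  s2 
 * s2   s3  s2 
   s3   s3  s3 
(> = start, * = accepting)

start=s0 accept=s0,s1,s2 s0-0->s0 s0-1->s1 s1-0->s0 s1-1->s2 s2-0->s3 s2-1->s2 s3-0->s3 s3-1->s3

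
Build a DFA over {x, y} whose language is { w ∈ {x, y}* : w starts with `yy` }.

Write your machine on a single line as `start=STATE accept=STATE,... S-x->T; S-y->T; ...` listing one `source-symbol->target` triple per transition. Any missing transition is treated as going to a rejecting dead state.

Walk along `yy` while the input agrees: from s0 take `y` to s1, and so on. Any deviation drops to the rejecting sink s3. Once s2 is reached the prefix is confirmed and every continuation is accepted.
A 4-state machine:
        x   y  
>  s0   s3  s1 
   s1   s3  s2 
 * s2   s2  s2 
   s3   s3  s3 
(> = start, * = accepting)

start=s0; accept=s2; s0-x->s3; s0-y->s1; s1-x->s3; s1-y->s2; s2-x->s2; s2-y->s2; s3-x->s3; s3-y->s3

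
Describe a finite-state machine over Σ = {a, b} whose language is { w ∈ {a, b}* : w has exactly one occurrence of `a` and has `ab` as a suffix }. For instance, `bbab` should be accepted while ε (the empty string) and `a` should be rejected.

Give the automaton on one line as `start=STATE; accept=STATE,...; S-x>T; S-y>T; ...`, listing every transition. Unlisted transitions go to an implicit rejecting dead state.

Build one automaton per condition and run them in lockstep. The first has 3 states tracking the count of `a`s, saturating at 2; the second has 3 states tracking how much of the suffix `ab` has currently been matched. A product state is a pair (one from each), accepting exactly when both do.
With 7 states:
        a   b  
>  q0   q1  q0 
   q1   q2  q3 
   q2   q2  q4 
 * q3   q2  q5 
   q4   q2  q6 
   q5   q2  q5 
   q6   q2  q6 
(> = start, * = accepting)

start=q0; accept=q3; q0-a>q1; q0-b>q0; q1-a>q2; q1-b>q3; q2-a>q2; q2-b>q4; q3-a>q2; q3-b>q5; q4-a>q2; q4-b>q6; q5-a>q2; q5-b>q5; q6-a>q2; q6-b>q6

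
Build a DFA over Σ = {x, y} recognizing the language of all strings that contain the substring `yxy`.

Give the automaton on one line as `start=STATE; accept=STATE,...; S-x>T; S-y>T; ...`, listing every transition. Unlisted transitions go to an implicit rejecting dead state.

Track how much of `yxy` has been matched so far: state q0 is no progress, q3 is the absorbing accept state reached once `yxy` has occurred. Intermediate states record partial matches; on a mismatch, fall back to the longest reusable overlap.
4 states suffice.
        x   y  
>  q0   q0  q1 
   q1   q2  q1 
   q2   q0  q3 
 * q3   q3  q3 
(> = start, * = accepting)

start=q0; accept=q3; q0-x>q0; q0-y>q1; q1-x>q2; q1-y>q1; q2-x>q0; q2-y>q3; q3-x>q3; q3-y>q3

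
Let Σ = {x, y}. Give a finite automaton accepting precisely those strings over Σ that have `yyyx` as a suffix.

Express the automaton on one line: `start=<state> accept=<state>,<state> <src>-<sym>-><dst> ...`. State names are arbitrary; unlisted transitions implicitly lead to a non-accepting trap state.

start=q0 accept=q4 q0-x->q0 q0-y->q1 q1-x->q0 q1-y->q2 q2-x->q0 q2-y->q3 q3-x->q4 q3-y->q3 q4-x->q0 q4-y->q1

Remember how much of `yyyx` the current input suffix matches. State q0 means no match yet; q1 means the last symbol is `y`; q2 means the last 2 symbols are `yy`; q3 means the last 3 symbols are `yyy`; q4 means the last 4 symbols are `yyyx`. Only q4 accepts. On a mismatch, fall back to the longest proper suffix that is still a prefix of `yyyx`.
5 states suffice.
        x   y  
>  q0   q0  q1 
   q1   q0  q2 
   q2   q0  q3 
   q3   q4  q3 
 * q4   q0  q1 
(> = start, * = accepting)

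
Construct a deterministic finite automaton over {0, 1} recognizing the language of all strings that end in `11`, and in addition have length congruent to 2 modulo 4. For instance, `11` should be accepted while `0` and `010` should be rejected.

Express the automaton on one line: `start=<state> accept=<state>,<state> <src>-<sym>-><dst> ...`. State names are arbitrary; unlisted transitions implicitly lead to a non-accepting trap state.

Handle the two conditions separately and then intersect. The first has 3 states tracking how much of the suffix `11` has currently been matched; the second has 4 states tracking the input length modulo 4. A product state is a pair (one from each), accepting exactly when both do. Minimizing collapses redundant product states.
With 6 states:
       0  1 
>  A   B  C 
   B   D  D 
   C   D  E 
   D   F  F 
 * E   F  F 
   F   A  A 
(> = start, * = accepting)

start=A accept=E A-0->B A-1->C B-0->D B-1->D C-0->D C-1->E D-0->F D-1->F E-0->F E-1->F F-0->A F-1->A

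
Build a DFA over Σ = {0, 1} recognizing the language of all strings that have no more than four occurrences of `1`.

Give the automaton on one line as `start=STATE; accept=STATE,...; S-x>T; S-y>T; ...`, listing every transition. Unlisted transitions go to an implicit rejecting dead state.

start=A; accept=A,B,C,D,E; A-0>A; A-1>B; B-0>B; B-1>C; C-0>C; C-1>D; D-0>D; D-1>E; E-0>E; E-1>F; F-0>F; F-1>F

Count `1`s, saturating at 5: states A through E mean 0 through 4 `1`s seen; F means more than 4. Each `1` increments (capped at F); other symbols loop. Accept from {A, B, C, D, E}.
6 states suffice.
       0  1 
>* A   A  B 
 * B   B  C 
 * C   C  D 
 * D   D  E 
 * E   E  F 
   F   F  F 
(> = start, * = accepting)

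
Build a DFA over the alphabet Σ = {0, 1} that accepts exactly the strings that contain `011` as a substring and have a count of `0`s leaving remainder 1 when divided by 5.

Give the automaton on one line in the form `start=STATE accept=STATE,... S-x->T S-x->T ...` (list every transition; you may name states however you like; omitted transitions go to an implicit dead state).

Handle the two conditions separately and then intersect. The first has 4 states tracking whether and how much of `011` has been seen; the second has 5 states tracking the count of `0`s modulo 5. A product state is a pair (one from each), accepting exactly when both do.
          0    1  
>  q0     q1   q0 
   q1     q2   q3 
   q2     q4   q5 
   q3     q2   q6 
   q4     q7   q8 
   q5     q4   q9 
 * q6     q9   q6 
   q7    q10  q11 
   q8     q7  q12 
   q9    q12   q9 
   q10    q1  q13 
   q11   q10  q14 
   q12   q14  q12 
   q13    q1  q15 
   q14   q15  q14 
   q15    q6  q15 
(> = start, * = accepting)

start=q0 accept=q6 q0-0->q1 q0-1->q0 q1-0->q2 q1-1->q3 q2-0->q4 q2-1->q5 q3-0->q2 q3-1->q6 q4-0->q7 q4-1->q8 q5-0->q4 q5-1->q9 q6-0->q9 q6-1->q6 q7-0->q10 q7-1->q11 q8-0->q7 q8-1->q12 q9-0->q12 q9-1->q9 q10-0->q1 q10-1->q13 q11-0->q10 q11-1->q14 q12-0->q14 q12-1->q12 q13-0->q1 q13-1->q15 q14-0->q15 q14-1->q14 q15-0->q6 q15-1->q15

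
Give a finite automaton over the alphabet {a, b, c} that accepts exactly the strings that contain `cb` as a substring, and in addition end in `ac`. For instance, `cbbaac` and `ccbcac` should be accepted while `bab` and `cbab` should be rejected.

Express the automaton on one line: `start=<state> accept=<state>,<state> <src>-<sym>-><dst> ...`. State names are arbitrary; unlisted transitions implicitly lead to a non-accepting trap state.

Build one automaton per condition and run them in lockstep. One (3 states) tracks whether and how much of `cb` has been seen; the other (3 states) tracks how much of the suffix `ac` has currently been matched. Each combined state is a pair, one component from each; accept when both components accept. Equivalent product states are then merged.
A 5-state machine:
        a   b   c  
>  q0   q0  q0  q1 
   q1   q0  q2  q1 
   q2   q3  q2  q2 
   q3   q3  q2  q4 
 * q4   q3  q2  q2 
(> = start, * = accepting)

start=q0 accept=q4 q0-a->q0 q0-b->q0 q0-c->q1 q1-a->q0 q1-b->q2 q1-c->q1 q2-a->q3 q2-b->q2 q2-c->q2 q3-a->q3 q3-b->q2 q3-c->q4 q4-a->q3 q4-b->q2 q4-c->q2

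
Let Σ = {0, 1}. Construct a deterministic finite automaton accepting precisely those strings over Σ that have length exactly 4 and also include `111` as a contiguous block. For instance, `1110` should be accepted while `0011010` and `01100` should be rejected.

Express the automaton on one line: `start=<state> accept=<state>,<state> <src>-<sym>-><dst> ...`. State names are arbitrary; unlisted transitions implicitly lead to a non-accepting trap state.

start=q0 accept=q13 q0-0->q1 q0-1->q2 q1-0->q3 q1-1->q4 q2-0->q3 q2-1->q5 q3-0->q6 q3-1->q7 q4-0->q6 q4-1->q8 q5-0->q6 q5-1->q9 q6-0->q10 q6-1->q11 q7-0->q10 q7-1->q12 q8-0->q10 q8-1->q13 q9-0->q13 q9-1->q13 q10-0->q14 q10-1->q15 q11-0->q14 q11-1->q16 q12-0->q14 q12-1->q17 q13-0->q17 q13-1->q17 q14-0->q14 q14-1->q15 q15-0->q14 q15-1->q16 q16-0->q14 q16-1->q17 q17-0->q17 q17-1->q17

Build one automaton per condition and run them in lockstep. One (6 states) tracks the input length, saturating at 5; the other (4 states) tracks whether and how much of `111` has been seen. Each combined state is a pair, one component from each; accept when both components accept.
          0    1  
>  q0     q1   q2 
   q1     q3   q4 
   q2     q3   q5 
   q3     q6   q7 
   q4     q6   q8 
   q5     q6   q9 
   q6    q10  q11 
   q7    q10  q12 
   q8    q10  q13 
   q9    q13  q13 
   q10   q14  q15 
   q11   q14  q16 
   q12   q14  q17 
 * q13   q17  q17 
   q14   q14  q15 
   q15   q14  q16 
   q16   q14  q17 
   q17   q17  q17 
(> = start, * = accepting)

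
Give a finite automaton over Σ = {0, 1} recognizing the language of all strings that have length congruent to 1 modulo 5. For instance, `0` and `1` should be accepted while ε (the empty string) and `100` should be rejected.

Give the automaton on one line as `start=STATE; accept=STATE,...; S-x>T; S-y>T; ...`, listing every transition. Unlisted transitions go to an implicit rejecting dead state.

start=S0; accept=S1; S0-0>S1; S0-1>S1; S1-0>S2; S1-1>S2; S2-0>S3; S2-1>S3; S3-0>S4; S3-1>S4; S4-0>S0; S4-1>S0

Count input length modulo 5: every symbol advances one step around the cycle S0 → S1 → S2 → S3 → S4 → S0. Accept at S1.
        0   1  
>  S0   S1  S1 
 * S1   S2  S2 
   S2   S3  S3 
   S3   S4  S4 
   S4   S0  S0 
(> = start, * = accepting)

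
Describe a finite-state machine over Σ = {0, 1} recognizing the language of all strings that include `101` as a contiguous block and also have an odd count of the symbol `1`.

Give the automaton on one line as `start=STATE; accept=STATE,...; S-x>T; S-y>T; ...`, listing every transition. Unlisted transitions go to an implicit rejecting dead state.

start=q0; accept=q7; q0-0>q0; q0-1>q1; q1-0>q2; q1-1>q3; q2-0>q4; q2-1>q5; q3-0>q6; q3-1>q1; q4-0>q4; q4-1>q3; q5-0>q5; q5-1>q7; q6-0>q0; q6-1>q7; q7-0>q7; q7-1>q5

Handle the two conditions separately and then intersect. The first has 4 states tracking whether and how much of `101` has been seen; the second has 2 states tracking the count of `1`s modulo 2. A product state is a pair (one from each), accepting exactly when both do.
With 8 states:
        0   1  
>  q0   q0  q1 
   q1   q2  q3 
   q2   q4  q5 
   q3   q6  q1 
   q4   q4  q3 
   q5   q5  q7 
   q6   q0  q7 
 * q7   q7  q5 
(> = start, * = accepting)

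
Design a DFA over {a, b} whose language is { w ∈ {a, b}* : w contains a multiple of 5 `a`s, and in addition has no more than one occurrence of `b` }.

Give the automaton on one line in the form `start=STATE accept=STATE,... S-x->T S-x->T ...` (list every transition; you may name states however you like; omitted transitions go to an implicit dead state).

Build one automaton per condition and run them in lockstep. One (5 states) tracks the count of `a`s modulo 5; the other (3 states) tracks the count of `b`s, saturating at 2. Each combined state is a pair, one component from each; accept when both components accept. After merging equivalent states the machine shrinks.
          a    b  
>* S0     S1   S2 
   S1     S3   S4 
 * S2     S4   S5 
   S3     S6   S7 
   S4     S7   S5 
   S5     S5   S5 
   S6     S8   S9 
   S7     S9   S5 
   S8     S0  S10 
   S9    S10   S5 
   S10    S2   S5 
(> = start, * = accepting)

start=S0 accept=S0,S2 S0-a->S1 S0-b->S2 S1-a->S3 S1-b->S4 S2-a->S4 S2-b->S5 S3-a->S6 S3-b->S7 S4-a->S7 S4-b->S5 S5-a->S5 S5-b->S5 S6-a->S8 S6-b->S9 S7-a->S9 S7-b->S5 S8-a->S0 S8-b->S10 S9-a->S10 S9-b->S5 S10-a->S2 S10-b->S5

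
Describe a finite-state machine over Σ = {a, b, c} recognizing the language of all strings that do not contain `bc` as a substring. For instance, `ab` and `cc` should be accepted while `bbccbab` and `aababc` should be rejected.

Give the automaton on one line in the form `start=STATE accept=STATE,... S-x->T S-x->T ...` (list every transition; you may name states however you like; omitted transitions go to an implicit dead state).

start=S0 accept=S0,S1 S0-a->S0 S0-b->S1 S0-c->S0 S1-a->S0 S1-b->S1 S1-c->S2 S2-a->S2 S2-b->S2 S2-c->S2

Track partial matches of the forbidden pattern `bc`. State S2 is a dead state reached once `bc` has occurred; every other state accepts. S0 means no part of `bc` is currently matched.
3 states suffice.
        a   b   c  
>* S0   S0  S1  S0 
 * S1   S0  S1  S2 
   S2   S2  S2  S2 
(> = start, * = accepting)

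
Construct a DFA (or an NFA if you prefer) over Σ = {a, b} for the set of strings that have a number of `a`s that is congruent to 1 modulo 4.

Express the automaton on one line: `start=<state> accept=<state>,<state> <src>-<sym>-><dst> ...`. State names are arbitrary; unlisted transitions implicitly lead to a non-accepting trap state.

The only thing that matters is how many `a`s have appeared, reduced mod 4. Use one state per residue: S0 for 0, …, S3 for 3. Reading `a` moves to the next residue; anything else stays put. S1 is accepting.
With 4 states:
        a   b  
>  S0   S1  S0 
 * S1   S2  S1 
   S2   S3  S2 
   S3   S0  S3 
(> = start, * = accepting)

start=S0 accept=S1 S0-a->S1 S0-b->S0 S1-a->S2 S1-b->S1 S2-a->S3 S2-b->S2 S3-a->S0 S3-b->S3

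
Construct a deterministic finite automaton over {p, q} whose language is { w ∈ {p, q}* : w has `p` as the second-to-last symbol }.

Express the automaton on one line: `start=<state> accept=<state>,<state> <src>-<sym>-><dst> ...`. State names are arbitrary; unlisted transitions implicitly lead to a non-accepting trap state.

start=A accept=D,E A-p->B A-q->C B-p->D B-q->E C-p->F C-q->G D-p->D D-q->E E-p->F E-q->G F-p->D F-q->E G-p->F G-q->G

A DFA must remember the last 2 symbols (since which symbol is second-to-last isn't known until the input ends). Use one state per possible window of the last ≤2 symbols; accept from those whose window starts with `p`.
A 7-state machine:
       p  q 
>  A   B  C 
   B   D  E 
   C   F  G 
 * D   D  E 
 * E   F  G 
   F   D  E 
   G   F  G 
(> = start, * = accepting)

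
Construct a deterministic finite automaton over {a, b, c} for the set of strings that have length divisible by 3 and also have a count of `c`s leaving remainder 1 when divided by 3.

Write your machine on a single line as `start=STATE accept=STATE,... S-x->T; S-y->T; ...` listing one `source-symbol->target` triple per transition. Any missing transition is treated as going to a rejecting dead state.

Handle the two conditions separately and then intersect. The first has 3 states tracking the input length modulo 3; the second has 3 states tracking the count of `c`s modulo 3. A product state is a pair (one from each), accepting exactly when both do.
9 states suffice.
        a   b   c  
>  q0   q1  q1  q2 
   q1   q3  q3  q4 
   q2   q4  q4  q5 
   q3   q0  q0  q6 
   q4   q6  q6  q7 
   q5   q7  q7  q0 
 * q6   q2  q2  q8 
   q7   q8  q8  q1 
   q8   q5  q5  q3 
(> = start, * = accepting)

start=q0; accept=q6; q0-a->q1; q0-b->q1; q0-c->q2; q1-a->q3; q1-b->q3; q1-c->q4; q2-a->q4; q2-b->q4; q2-c->q5; q3-a->q0; q3-b->q0; q3-c->q6; q4-a->q6; q4-b->q6; q4-c->q7; q5-a->q7; q5-b->q7; q5-c->q0; q6-a->q2; q6-b->q2; q6-c->q8; q7-a->q8; q7-b->q8; q7-c->q1; q8-a->q5; q8-b->q5; q8-c->q3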